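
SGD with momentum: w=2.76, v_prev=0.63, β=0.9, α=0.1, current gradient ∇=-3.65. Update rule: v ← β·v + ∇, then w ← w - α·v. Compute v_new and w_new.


v_new = 0.9·0.63 - 3.65 = 0.567 - 3.65 = -3.083
w_new = 2.76 - 0.1·-3.083 = 2.76 + 0.3083 = 3.0683

v_new=-3.083, w_new=3.0683


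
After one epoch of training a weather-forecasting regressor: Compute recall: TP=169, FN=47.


Recall = TP/(TP+FN)
= 169/(169+47)
= 169/216 = 78.24%

78.24%


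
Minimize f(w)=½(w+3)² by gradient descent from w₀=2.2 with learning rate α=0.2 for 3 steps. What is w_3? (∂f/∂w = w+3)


step 1: grad = 2.2+3 = 5.2; w = 2.2 - 0.2·(5.2) = 1.16
step 2: grad = 1.16+3 = 4.16; w = 1.16 - 0.2·(4.16) = 0.328
step 3: grad = 0.328+3 = 3.328; w = 0.328 - 0.2·(3.328) = -0.3376

-0.3376


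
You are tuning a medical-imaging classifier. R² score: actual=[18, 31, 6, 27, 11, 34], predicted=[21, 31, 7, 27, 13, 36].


ȳ = 21.1667
SS_res = Σ(y-ŷ)² = 18
SS_tot = Σ(y-ȳ)² = 638.83
R² = 1 - SS_res/SS_tot = 1 - 0.0282 = 0.9718

0.9718


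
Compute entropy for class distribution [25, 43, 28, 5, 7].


Probabilities: [25/108, 43/108, 28/108, 5/108, 7/108] ≈ [0.2315, 0.3981, 0.2593, 0.0463, 0.0648]
H = -((25/108)·log₂(25/108) + (43/108)·log₂(43/108) + (28/108)·log₂(28/108) + (5/108)·log₂(5/108) + (7/108)·log₂(7/108))
  = 1.9837 bits

1.9837 bits


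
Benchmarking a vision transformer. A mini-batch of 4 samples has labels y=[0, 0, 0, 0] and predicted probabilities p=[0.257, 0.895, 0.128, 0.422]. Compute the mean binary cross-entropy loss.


L[0] = -ln(1-0.257) = -ln(0.743) = 0.2971
L[1] = -ln(1-0.895) = -ln(0.105) = 2.2538
L[2] = -ln(1-0.128) = -ln(0.872) = 0.137
L[3] = -ln(1-0.422) = -ln(0.578) = 0.5482
mean = (0.2971 + 2.2538 + 0.137 + 0.5482)/4 = 0.809

0.809


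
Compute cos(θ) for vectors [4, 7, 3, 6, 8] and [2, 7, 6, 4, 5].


A·B = 4·2 + 7·7 + 3·6 + 6·4 + 8·5 = 139
‖A‖ = √174 = 13.1909, ‖B‖ = √130 = 11.4018
cos = 139/(√174·√130) = 139/√22620 = 0.9242

0.9242


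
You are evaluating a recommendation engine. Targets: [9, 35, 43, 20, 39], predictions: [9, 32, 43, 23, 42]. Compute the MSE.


Squared errors: (9-9)²=0, (35-32)²=9, (43-43)²=0, (20-23)²=9, (39-42)²=9
Sum = 27
MSE = 27/5 = 27/5

27/5


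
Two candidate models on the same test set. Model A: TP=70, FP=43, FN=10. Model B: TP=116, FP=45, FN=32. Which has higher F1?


Model A: P=70/113=0.6195, R=70/80=0.875, F1=2PR/(P+R)=2TP/(2TP+FP+FN)=140/193=0.7254
Model B: P=116/161=0.7205, R=116/148=0.7838, F1=2PR/(P+R)=2TP/(2TP+FP+FN)=232/309=0.7508
0.7254 < 0.7508 → Model B

Model B


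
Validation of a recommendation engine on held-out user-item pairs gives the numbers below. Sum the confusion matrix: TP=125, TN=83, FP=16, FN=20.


Total = TP + TN + FP + FN
= 125 + 83 + 16 + 20
= 244
(Predicted positive: 141, predicted negative: 103)

244


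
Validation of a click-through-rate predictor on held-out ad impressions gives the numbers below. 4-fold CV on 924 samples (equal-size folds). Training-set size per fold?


Fold size = 924/4 = 231
Training per fold = 924 - 231 = 693

693


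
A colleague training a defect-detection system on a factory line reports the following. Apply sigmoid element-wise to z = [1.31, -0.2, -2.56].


σ(1.31) = 1/(1+e^-1.31) = 0.7875
σ(-0.2) = 1/(1+e^0.2) = 0.4502
σ(-2.56) = 1/(1+e^2.56) = 0.0718
result = [0.7875, 0.4502, 0.0718]

[0.7875, 0.4502, 0.0718]


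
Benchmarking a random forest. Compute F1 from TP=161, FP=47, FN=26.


Precision = 161/208 = 0.774
Recall = 161/187 = 0.861
F1 = 2·P·R/(P+R) = 2·TP/(2·TP+FP+FN) = 322/(322+47+26) = 322/395 = 0.8152

0.8152


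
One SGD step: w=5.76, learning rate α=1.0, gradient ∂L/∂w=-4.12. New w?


w_new = w - α·∇
= 5.76 - 1.0·-4.12
= 5.76 + 4.12
= 9.88

9.88


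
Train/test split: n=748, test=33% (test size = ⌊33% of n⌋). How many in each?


Test = ⌊748·33/100⌋ = 246
Train = 748 - 246 = 502

Train: 502, Test: 246


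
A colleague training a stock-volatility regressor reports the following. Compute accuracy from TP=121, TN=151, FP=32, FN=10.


Accuracy = (TP+TN)/(TP+TN+FP+FN)
= (121+151)/(314)
= 272/314 = 86.62%

86.62%


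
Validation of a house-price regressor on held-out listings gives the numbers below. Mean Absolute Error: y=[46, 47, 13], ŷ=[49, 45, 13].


Absolute errors: |46-49|=3, |47-45|=2, |13-13|=0
Sum = 5
MAE = 5/3 = 5/3

5/3


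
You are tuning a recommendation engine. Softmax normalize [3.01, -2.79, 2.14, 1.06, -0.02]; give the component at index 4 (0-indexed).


Exponentials: e^3.01=20.2874, e^-2.79=0.0614, e^2.14=8.4994, e^1.06=2.8864, e^-0.02=0.9802
Sum = 32.7148
Softmax = [0.6201, 0.0019, 0.2598, 0.0882, 0.03]
p[4] = 0.9802/32.7148 = 0.03

0.03


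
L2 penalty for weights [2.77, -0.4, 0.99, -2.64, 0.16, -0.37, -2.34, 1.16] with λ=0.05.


‖w‖₂² = (2.77)² + (-0.4)² + (0.99)² + (-2.64)² + (0.16)² + (-0.37)² + (-2.34)² + (1.16)²
     = 7.6729 + 0.16 + 0.9801 + 6.9696 + 0.0256 + 0.1369 + 5.4756 + 1.3456
     = 22.7663
λ·‖w‖₂² = 0.05·22.7663 = 1.138315

1.138315


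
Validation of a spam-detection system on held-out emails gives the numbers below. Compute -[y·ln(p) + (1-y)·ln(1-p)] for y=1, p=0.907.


BCE = -[y·ln(p) + (1-y)·ln(1-p)]
= -1·ln(0.907) - 0
= -ln(0.907) = 0.0976

0.0976


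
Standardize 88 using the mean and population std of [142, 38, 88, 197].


μ = 116.25, σ = 59.3817
z = (88 - 116.25)/59.3817 = -0.4757

-0.4757


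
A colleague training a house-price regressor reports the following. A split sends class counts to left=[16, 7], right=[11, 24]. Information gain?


Parent = [27, 31], H_parent = 0.9966
H_left = 0.8865 (n=23), H_right = 0.8981 (n=35)
H_children = (23/58)·0.8865 + (35/58)·0.8981 = 0.8935
IG = 0.9966 - 0.8935 = 0.1031

0.1031


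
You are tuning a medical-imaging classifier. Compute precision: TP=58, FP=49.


Precision = TP/(TP+FP)
= 58/(58+49)
= 58/107 = 54.21%

54.21%


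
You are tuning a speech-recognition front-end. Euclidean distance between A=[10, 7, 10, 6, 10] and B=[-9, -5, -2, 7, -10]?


d = √((10+ 9)² + (7+ 5)² + (10+ 2)² + (6-7)² + (10+ 10)²)
  = √(361 + 144 + 144 + 1 + 400)
  = √1050 = 32.4037

32.4037


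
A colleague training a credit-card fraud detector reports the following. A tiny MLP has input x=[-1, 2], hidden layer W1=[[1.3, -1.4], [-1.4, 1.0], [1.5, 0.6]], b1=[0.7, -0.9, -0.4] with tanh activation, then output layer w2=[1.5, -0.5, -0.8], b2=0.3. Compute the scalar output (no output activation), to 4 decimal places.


z1[0] = (1.3)·(-1) + (-1.4)·(2) + 0.7 = -3.4
z1[1] = (-1.4)·(-1) + (1.0)·(2) - 0.9 = 2.5
z1[2] = (1.5)·(-1) + (0.6)·(2) - 0.4 = -0.7
h = tanh(z1) = [-0.9978, 0.9866, -0.6044]
output = (1.5)·(-0.9978) + (-0.5)·(0.9866) + (-0.8)·(-0.6044) + 0.3 = -1.2065

-1.2065


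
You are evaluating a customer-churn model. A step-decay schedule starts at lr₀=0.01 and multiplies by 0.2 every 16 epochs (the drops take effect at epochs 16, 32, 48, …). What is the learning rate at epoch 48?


n_drops = ⌊48/16⌋ = 3
lr = 0.01·0.2^3 = 0.01·0.008 = 0.00008

0.00008


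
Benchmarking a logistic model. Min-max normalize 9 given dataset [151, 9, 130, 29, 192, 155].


min=9, max=192
(9-9)/(192-9) = 0/183 = 0.0

0.0


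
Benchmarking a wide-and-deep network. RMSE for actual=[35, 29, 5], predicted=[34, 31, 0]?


MSE = 30/3 = 10
RMSE = √(30/3) = 3.1623

3.1623


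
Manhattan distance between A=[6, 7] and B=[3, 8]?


d = |6-3| + |7-8|
  = 3 + 1
  = 4

4


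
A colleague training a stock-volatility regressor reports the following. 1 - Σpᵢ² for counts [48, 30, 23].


Probabilities: [48/101, 30/101, 23/101] ≈ [0.4752, 0.297, 0.2277]
Σpᵢ² = (2304 + 900 + 529)/101² = 3733/10201
Gini = 1 - Σpᵢ² = 1 - 3733/10201 = 0.6341

0.6341


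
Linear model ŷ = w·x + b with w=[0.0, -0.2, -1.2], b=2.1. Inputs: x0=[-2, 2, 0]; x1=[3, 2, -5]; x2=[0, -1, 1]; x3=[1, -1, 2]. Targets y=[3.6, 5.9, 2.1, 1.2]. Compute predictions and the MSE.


ŷ0 = (0.0)·(-2) + (-0.2)·(2) + (-1.2)·(0) + 2.1 = 1.7
ŷ1 = (0.0)·(3) + (-0.2)·(2) + (-1.2)·(-5) + 2.1 = 7.7
ŷ2 = (0.0)·(0) + (-0.2)·(-1) + (-1.2)·(1) + 2.1 = 1.1
ŷ3 = (0.0)·(1) + (-0.2)·(-1) + (-1.2)·(2) + 2.1 = -0.1
errors² = [3.61, 3.24, 1.0, 1.69]
MSE = 9.5400/4 = 2.385

2.385


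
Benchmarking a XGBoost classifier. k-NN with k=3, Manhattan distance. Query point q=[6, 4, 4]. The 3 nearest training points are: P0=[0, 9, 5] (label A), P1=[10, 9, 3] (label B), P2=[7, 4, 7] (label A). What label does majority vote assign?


d(q,P0) = 12  (label A)
d(q,P1) = 10  (label B)
d(q,P2) = 4  (label A)
Votes: A=2, B=1
Majority → A

A


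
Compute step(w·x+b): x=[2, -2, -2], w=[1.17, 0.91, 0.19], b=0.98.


z = (2)·(1.17) + (-2)·(0.91) + (-2)·(0.19) + 0.98
  = 1.12
step(z) = 1 (z≥0)

1


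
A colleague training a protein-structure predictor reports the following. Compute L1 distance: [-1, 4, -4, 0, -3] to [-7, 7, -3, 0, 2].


d = |-1+ 7| + |4-7| + |-4+ 3| + |0-0| + |-3-2|
  = 6 + 3 + 1 + 0 + 5
  = 15

15


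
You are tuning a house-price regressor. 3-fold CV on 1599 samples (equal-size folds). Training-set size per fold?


Fold size = 1599/3 = 533
Training per fold = 1599 - 533 = 1066

1066


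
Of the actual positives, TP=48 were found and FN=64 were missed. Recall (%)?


Recall = TP/(TP+FN)
= 48/(48+64)
= 48/112 = 42.86%

42.86%


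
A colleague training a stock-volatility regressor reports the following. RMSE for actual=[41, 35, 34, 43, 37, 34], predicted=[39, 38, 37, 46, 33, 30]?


MSE = 63/6 = 10.5
RMSE = √(63/6) = 3.2404

3.2404


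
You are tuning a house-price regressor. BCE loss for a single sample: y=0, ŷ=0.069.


BCE = -[y·ln(p) + (1-y)·ln(1-p)]
= -0 - 1·ln(1-0.069)
= -ln(0.931) = 0.0715

0.0715


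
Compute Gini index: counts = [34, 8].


Probabilities: [34/42, 8/42] ≈ [0.8095, 0.1905]
Σpᵢ² = (1156 + 64)/42² = 1220/1764
Gini = 1 - Σpᵢ² = 1 - 1220/1764 = 0.3084

0.3084


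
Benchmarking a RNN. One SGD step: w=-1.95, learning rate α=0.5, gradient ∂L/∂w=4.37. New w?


w_new = w - α·∇
= -1.95 - 0.5·4.37
= -1.95 - 2.185
= -4.135

-4.135


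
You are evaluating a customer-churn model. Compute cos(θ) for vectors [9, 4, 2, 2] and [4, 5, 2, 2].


A·B = 9·4 + 4·5 + 2·2 + 2·2 = 64
‖A‖ = √105 = 10.247, ‖B‖ = √49 = 7
cos = 64/(√105·√49) = 64/√5145 = 0.8923

0.8923


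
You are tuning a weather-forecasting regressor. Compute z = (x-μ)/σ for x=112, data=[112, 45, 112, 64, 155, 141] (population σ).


μ = 104.8333, σ = 39.1042
z = (112 - 104.8333)/39.1042 = 0.1833

0.1833


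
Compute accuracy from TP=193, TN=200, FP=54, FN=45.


Accuracy = (TP+TN)/(TP+TN+FP+FN)
= (193+200)/(492)
= 393/492 = 79.88%

79.88%


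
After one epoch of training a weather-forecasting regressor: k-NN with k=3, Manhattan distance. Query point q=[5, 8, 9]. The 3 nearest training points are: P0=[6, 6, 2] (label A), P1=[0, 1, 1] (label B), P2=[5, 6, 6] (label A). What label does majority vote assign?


d(q,P0) = 10  (label A)
d(q,P1) = 20  (label B)
d(q,P2) = 5  (label A)
Votes: A=2, B=1
Majority → A

A


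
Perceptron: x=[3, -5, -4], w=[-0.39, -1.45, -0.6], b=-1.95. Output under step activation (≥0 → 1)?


z = (3)·(-0.39) + (-5)·(-1.45) + (-4)·(-0.6) - 1.95
  = 6.53
step(z) = 1 (z≥0)

1


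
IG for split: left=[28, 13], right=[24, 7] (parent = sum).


Parent = [52, 20], H_parent = 0.8524
H_left = 0.9012 (n=41), H_right = 0.7706 (n=31)
H_children = (41/72)·0.9012 + (31/72)·0.7706 = 0.845
IG = 0.8524 - 0.845 = 0.0074

0.0074


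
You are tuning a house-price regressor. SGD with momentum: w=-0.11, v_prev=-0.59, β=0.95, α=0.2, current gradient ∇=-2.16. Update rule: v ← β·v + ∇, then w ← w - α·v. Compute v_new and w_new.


v_new = 0.95·-0.59 - 2.16 = -0.5605 - 2.16 = -2.7205
w_new = -0.11 - 0.2·-2.7205 = -0.11 + 0.5441 = 0.4341

v_new=-2.7205, w_new=0.4341


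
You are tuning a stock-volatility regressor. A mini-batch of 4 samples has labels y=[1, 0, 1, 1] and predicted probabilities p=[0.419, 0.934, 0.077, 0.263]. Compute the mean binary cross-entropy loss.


L[0] = -ln(0.419) = 0.8699
L[1] = -ln(1-0.934) = -ln(0.066) = 2.7181
L[2] = -ln(0.077) = 2.5639
L[3] = -ln(0.263) = 1.3356
mean = (0.8699 + 2.7181 + 2.5639 + 1.3356)/4 = 1.8719

1.8719


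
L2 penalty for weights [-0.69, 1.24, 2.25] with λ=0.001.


‖w‖₂² = (-0.69)² + (1.24)² + (2.25)²
     = 0.4761 + 1.5376 + 5.0625
     = 7.0762
λ·‖w‖₂² = 0.001·7.0762 = 0.007076

0.007076


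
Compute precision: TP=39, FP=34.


Precision = TP/(TP+FP)
= 39/(39+34)
= 39/73 = 53.42%

53.42%


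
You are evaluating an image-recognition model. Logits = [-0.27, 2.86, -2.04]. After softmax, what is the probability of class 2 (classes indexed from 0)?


Exponentials: e^-0.27=0.7634, e^2.86=17.4615, e^-2.04=0.13
Sum = 18.3549
Softmax = [0.0416, 0.9513, 0.0071]
p[2] = 0.13/18.3549 = 0.0071

0.0071


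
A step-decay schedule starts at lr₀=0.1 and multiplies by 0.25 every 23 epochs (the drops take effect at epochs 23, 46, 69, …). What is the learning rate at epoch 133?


n_drops = ⌊133/23⌋ = 5
lr = 0.1·0.25^5 = 0.1·0.0009765625 = 0.00009765625

0.00009765625


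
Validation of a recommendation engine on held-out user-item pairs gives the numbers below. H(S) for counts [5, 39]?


Probabilities: [5/44, 39/44] ≈ [0.1136, 0.8864]
H = -((5/44)·log₂(5/44) + (39/44)·log₂(39/44))
  = 0.5108 bits

0.5108 bits


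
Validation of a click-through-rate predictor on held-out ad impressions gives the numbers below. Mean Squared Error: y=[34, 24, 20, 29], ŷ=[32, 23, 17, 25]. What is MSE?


Squared errors: (34-32)²=4, (24-23)²=1, (20-17)²=9, (29-25)²=16
Sum = 30
MSE = 30/4 = 15/2

15/2


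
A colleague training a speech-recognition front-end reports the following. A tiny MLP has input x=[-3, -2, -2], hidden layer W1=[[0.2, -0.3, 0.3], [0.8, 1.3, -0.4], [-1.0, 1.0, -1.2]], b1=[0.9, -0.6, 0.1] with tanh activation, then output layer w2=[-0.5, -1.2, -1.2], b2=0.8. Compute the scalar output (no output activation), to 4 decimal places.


z1[0] = (0.2)·(-3) + (-0.3)·(-2) + (0.3)·(-2) + 0.9 = 0.3
z1[1] = (0.8)·(-3) + (1.3)·(-2) + (-0.4)·(-2) - 0.6 = -4.8
z1[2] = (-1.0)·(-3) + (1.0)·(-2) + (-1.2)·(-2) + 0.1 = 3.5
h = tanh(z1) = [0.2913, -0.9999, 0.9982]
output = (-0.5)·(0.2913) + (-1.2)·(-0.9999) + (-1.2)·(0.9982) + 0.8 = 0.6564

0.6564


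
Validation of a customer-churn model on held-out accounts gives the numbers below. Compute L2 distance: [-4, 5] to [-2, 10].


d = √((-4+ 2)² + (5-10)²)
  = √(4 + 25)
  = √29 = 5.3852

5.3852


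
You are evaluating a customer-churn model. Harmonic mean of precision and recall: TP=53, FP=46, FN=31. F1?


Precision = 53/99 = 0.5354
Recall = 53/84 = 0.631
F1 = 2·P·R/(P+R) = 2·TP/(2·TP+FP+FN) = 106/(106+46+31) = 106/183 = 0.5792

0.5792


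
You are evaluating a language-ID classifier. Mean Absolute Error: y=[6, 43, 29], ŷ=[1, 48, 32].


Absolute errors: |6-1|=5, |43-48|=5, |29-32|=3
Sum = 13
MAE = 13/3 = 13/3

13/3


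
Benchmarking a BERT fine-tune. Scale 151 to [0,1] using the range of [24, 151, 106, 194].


min=24, max=194
(151-24)/(194-24) = 127/170 = 0.7471

0.7471


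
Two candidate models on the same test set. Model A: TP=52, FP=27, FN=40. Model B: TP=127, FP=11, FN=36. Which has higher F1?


Model A: P=52/79=0.6582, R=52/92=0.5652, F1=2PR/(P+R)=2TP/(2TP+FP+FN)=104/171=0.6082
Model B: P=127/138=0.9203, R=127/163=0.7791, F1=2PR/(P+R)=2TP/(2TP+FP+FN)=254/301=0.8439
0.6082 < 0.8439 → Model B

Model B


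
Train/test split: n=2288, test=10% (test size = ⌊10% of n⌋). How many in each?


Test = ⌊2288·10/100⌋ = 228
Train = 2288 - 228 = 2060

Train: 2060, Test: 228


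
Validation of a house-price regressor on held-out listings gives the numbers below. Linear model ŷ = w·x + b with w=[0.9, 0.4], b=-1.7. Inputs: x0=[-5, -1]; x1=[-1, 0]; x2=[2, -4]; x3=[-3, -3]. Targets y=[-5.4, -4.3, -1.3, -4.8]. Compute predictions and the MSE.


ŷ0 = (0.9)·(-5) + (0.4)·(-1) - 1.7 = -6.6
ŷ1 = (0.9)·(-1) + (0.4)·(0) - 1.7 = -2.6
ŷ2 = (0.9)·(2) + (0.4)·(-4) - 1.7 = -1.5
ŷ3 = (0.9)·(-3) + (0.4)·(-3) - 1.7 = -5.6
errors² = [1.44, 2.89, 0.04, 0.64]
MSE = 5.0100/4 = 1.2525

1.2525


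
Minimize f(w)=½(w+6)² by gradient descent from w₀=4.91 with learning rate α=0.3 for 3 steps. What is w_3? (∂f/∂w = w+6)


step 1: grad = 4.91+6 = 10.91; w = 4.91 - 0.3·(10.91) = 1.637
step 2: grad = 1.637+6 = 7.637; w = 1.637 - 0.3·(7.637) = -0.6541
step 3: grad = -0.6541+6 = 5.3459; w = -0.6541 - 0.3·(5.3459) = -2.25787

-2.25787


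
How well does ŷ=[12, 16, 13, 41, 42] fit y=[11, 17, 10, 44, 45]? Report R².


ȳ = 25.4
SS_res = Σ(y-ŷ)² = 29
SS_tot = Σ(y-ȳ)² = 1245.2
R² = 1 - SS_res/SS_tot = 1 - 0.0233 = 0.9767

0.9767


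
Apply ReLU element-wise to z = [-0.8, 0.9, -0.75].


ReLU(-0.8) = max(0, -0.8) = 0.0
ReLU(0.9) = max(0, 0.9) = 0.9
ReLU(-0.75) = max(0, -0.75) = 0.0
result = [0.0, 0.9, 0.0]

[0.0, 0.9, 0.0]


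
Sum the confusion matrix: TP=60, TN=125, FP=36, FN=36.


Total = TP + TN + FP + FN
= 60 + 125 + 36 + 36
= 257
(Predicted positive: 96, predicted negative: 161)

257


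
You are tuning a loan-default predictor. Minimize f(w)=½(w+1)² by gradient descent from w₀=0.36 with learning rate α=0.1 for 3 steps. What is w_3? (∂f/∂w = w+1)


step 1: grad = 0.36+1 = 1.36; w = 0.36 - 0.1·(1.36) = 0.224
step 2: grad = 0.224+1 = 1.224; w = 0.224 - 0.1·(1.224) = 0.1016
step 3: grad = 0.1016+1 = 1.1016; w = 0.1016 - 0.1·(1.1016) = -0.00856

-0.00856


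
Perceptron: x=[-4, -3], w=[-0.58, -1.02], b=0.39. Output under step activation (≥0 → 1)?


z = (-4)·(-0.58) + (-3)·(-1.02) + 0.39
  = 5.77
step(z) = 1 (z≥0)

1


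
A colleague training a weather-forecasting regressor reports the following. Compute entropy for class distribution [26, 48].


Probabilities: [26/74, 48/74] ≈ [0.3514, 0.6486]
H = -((26/74)·log₂(26/74) + (48/74)·log₂(48/74))
  = 0.9353 bits

0.9353 bits


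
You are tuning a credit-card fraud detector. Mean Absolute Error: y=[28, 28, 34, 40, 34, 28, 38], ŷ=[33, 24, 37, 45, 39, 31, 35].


Absolute errors: |28-33|=5, |28-24|=4, |34-37|=3, |40-45|=5, |34-39|=5, |28-31|=3, |38-35|=3
Sum = 28
MAE = 28/7 = 4

4


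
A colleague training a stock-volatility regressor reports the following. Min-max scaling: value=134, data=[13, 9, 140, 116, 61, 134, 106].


min=9, max=140
(134-9)/(140-9) = 125/131 = 0.9542

0.9542


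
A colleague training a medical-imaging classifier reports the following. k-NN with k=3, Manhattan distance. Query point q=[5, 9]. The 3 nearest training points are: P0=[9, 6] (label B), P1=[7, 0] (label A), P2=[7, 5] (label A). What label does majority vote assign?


d(q,P0) = 7  (label B)
d(q,P1) = 11  (label A)
d(q,P2) = 6  (label A)
Votes: A=2, B=1
Majority → A

A


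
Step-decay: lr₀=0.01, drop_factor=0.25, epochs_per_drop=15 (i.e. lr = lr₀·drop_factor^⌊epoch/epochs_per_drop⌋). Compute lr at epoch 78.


n_drops = ⌊78/15⌋ = 5
lr = 0.01·0.25^5 = 0.01·0.0009765625 = 0.000009765625

0.000009765625


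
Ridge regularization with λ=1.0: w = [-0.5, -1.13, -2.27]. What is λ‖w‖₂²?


‖w‖₂² = (-0.5)² + (-1.13)² + (-2.27)²
     = 0.25 + 1.2769 + 5.1529
     = 6.6798
λ·‖w‖₂² = 1.0·6.6798 = 6.6798

6.6798


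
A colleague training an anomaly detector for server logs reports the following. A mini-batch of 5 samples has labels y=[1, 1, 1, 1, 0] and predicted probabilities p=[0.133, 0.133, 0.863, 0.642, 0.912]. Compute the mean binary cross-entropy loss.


L[0] = -ln(0.133) = 2.0174
L[1] = -ln(0.133) = 2.0174
L[2] = -ln(0.863) = 0.1473
L[3] = -ln(0.642) = 0.4432
L[4] = -ln(1-0.912) = -ln(0.088) = 2.4304
mean = (2.0174 + 2.0174 + 0.1473 + 0.4432 + 2.4304)/5 = 1.4111

1.4111


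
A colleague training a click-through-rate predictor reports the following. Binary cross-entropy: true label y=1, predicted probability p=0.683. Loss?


BCE = -[y·ln(p) + (1-y)·ln(1-p)]
= -1·ln(0.683) - 0
= -ln(0.683) = 0.3813

0.3813


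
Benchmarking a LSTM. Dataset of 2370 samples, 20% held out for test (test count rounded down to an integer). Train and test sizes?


Test = ⌊2370·20/100⌋ = 474
Train = 2370 - 474 = 1896

Train: 1896, Test: 474


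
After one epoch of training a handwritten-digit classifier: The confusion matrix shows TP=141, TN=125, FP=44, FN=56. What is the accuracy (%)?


Accuracy = (TP+TN)/(TP+TN+FP+FN)
= (141+125)/(366)
= 266/366 = 72.68%

72.68%


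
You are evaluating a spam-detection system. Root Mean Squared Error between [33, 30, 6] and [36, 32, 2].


MSE = 29/3 = 9.6667
RMSE = √(29/3) = 3.1091

3.1091


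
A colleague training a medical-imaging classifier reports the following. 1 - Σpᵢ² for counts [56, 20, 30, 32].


Probabilities: [56/138, 20/138, 30/138, 32/138] ≈ [0.4058, 0.1449, 0.2174, 0.2319]
Σpᵢ² = (3136 + 400 + 900 + 1024)/138² = 5460/19044
Gini = 1 - Σpᵢ² = 1 - 5460/19044 = 0.7133

0.7133


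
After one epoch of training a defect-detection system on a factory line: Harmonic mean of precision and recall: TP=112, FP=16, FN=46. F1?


Precision = 112/128 = 0.875
Recall = 112/158 = 0.7089
F1 = 2·P·R/(P+R) = 2·TP/(2·TP+FP+FN) = 224/(224+16+46) = 224/286 = 0.7832

0.7832


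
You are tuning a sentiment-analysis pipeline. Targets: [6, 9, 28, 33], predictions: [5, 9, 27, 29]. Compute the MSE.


Squared errors: (6-5)²=1, (9-9)²=0, (28-27)²=1, (33-29)²=16
Sum = 18
MSE = 18/4 = 9/2

9/2


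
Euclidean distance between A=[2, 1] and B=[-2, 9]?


d = √((2+ 2)² + (1-9)²)
  = √(16 + 64)
  = √80 = 8.9443

8.9443


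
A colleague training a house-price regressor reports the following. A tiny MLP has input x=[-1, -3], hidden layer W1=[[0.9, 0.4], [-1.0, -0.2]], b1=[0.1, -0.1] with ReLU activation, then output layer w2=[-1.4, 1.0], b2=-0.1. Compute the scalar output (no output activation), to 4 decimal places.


z1[0] = (0.9)·(-1) + (0.4)·(-3) + 0.1 = -2.0
z1[1] = (-1.0)·(-1) + (-0.2)·(-3) - 0.1 = 1.5
h = ReLU(z1) = [0.0, 1.5]
output = (-1.4)·(0.0) + (1.0)·(1.5) - 0.1 = 1.4

1.4


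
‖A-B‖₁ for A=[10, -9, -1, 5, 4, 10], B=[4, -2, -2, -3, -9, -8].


d = |10-4| + |-9+ 2| + |-1+ 2| + |5+ 3| + |4+ 9| + |10+ 8|
  = 6 + 7 + 1 + 8 + 13 + 18
  = 53

53


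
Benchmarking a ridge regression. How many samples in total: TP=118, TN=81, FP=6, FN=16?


Total = TP + TN + FP + FN
= 118 + 81 + 6 + 16
= 221
(Predicted positive: 124, predicted negative: 97)

221


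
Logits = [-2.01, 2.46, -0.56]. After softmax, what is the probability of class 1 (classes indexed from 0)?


Exponentials: e^-2.01=0.134, e^2.46=11.7048, e^-0.56=0.5712
Sum = 12.41
Softmax = [0.0108, 0.9432, 0.046]
p[1] = 11.7048/12.41 = 0.9432

0.9432


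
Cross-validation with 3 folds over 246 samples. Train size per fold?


Fold size = 246/3 = 82
Training per fold = 246 - 82 = 164

164


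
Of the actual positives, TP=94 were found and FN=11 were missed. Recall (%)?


Recall = TP/(TP+FN)
= 94/(94+11)
= 94/105 = 89.52%

89.52%


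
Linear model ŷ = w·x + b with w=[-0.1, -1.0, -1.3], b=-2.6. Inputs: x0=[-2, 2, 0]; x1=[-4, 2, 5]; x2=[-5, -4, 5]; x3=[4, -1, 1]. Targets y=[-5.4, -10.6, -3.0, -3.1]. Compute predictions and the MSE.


ŷ0 = (-0.1)·(-2) + (-1.0)·(2) + (-1.3)·(0) - 2.6 = -4.4
ŷ1 = (-0.1)·(-4) + (-1.0)·(2) + (-1.3)·(5) - 2.6 = -10.7
ŷ2 = (-0.1)·(-5) + (-1.0)·(-4) + (-1.3)·(5) - 2.6 = -4.6
ŷ3 = (-0.1)·(4) + (-1.0)·(-1) + (-1.3)·(1) - 2.6 = -3.3
errors² = [1.0, 0.01, 2.56, 0.04]
MSE = 3.6100/4 = 0.9025

0.9025


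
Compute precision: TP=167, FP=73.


Precision = TP/(TP+FP)
= 167/(167+73)
= 167/240 = 69.58%

69.58%


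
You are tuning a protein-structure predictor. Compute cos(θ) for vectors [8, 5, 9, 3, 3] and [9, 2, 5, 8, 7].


A·B = 8·9 + 5·2 + 9·5 + 3·8 + 3·7 = 172
‖A‖ = √188 = 13.7113, ‖B‖ = √223 = 14.9332
cos = 172/(√188·√223) = 172/√41924 = 0.84

0.84


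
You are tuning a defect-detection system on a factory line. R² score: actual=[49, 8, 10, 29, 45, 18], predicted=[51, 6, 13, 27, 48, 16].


ȳ = 26.5
SS_res = Σ(y-ŷ)² = 34
SS_tot = Σ(y-ȳ)² = 1541.5
R² = 1 - SS_res/SS_tot = 1 - 0.0221 = 0.9779

0.9779


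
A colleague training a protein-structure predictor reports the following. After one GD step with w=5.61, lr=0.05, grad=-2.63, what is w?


w_new = w - α·∇
= 5.61 - 0.05·-2.63
= 5.61 + 0.1315
= 5.7415

5.7415


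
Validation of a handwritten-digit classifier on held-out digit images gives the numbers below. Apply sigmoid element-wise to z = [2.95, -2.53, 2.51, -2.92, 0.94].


σ(2.95) = 1/(1+e^-2.95) = 0.9503
σ(-2.53) = 1/(1+e^2.53) = 0.0738
σ(2.51) = 1/(1+e^-2.51) = 0.9248
σ(-2.92) = 1/(1+e^2.92) = 0.0512
σ(0.94) = 1/(1+e^-0.94) = 0.7191
result = [0.9503, 0.0738, 0.9248, 0.0512, 0.7191]

[0.9503, 0.0738, 0.9248, 0.0512, 0.7191]


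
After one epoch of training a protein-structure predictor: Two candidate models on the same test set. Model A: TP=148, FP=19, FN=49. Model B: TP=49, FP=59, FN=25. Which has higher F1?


Model A: P=148/167=0.8862, R=148/197=0.7513, F1=2PR/(P+R)=2TP/(2TP+FP+FN)=296/364=0.8132
Model B: P=49/108=0.4537, R=49/74=0.6622, F1=2PR/(P+R)=2TP/(2TP+FP+FN)=98/182=0.5385
0.8132 > 0.5385 → Model A

Model A


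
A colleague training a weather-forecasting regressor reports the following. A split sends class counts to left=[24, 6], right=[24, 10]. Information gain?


Parent = [48, 16], H_parent = 0.8113
H_left = 0.7219 (n=30), H_right = 0.874 (n=34)
H_children = (30/64)·0.7219 + (34/64)·0.874 = 0.8027
IG = 0.8113 - 0.8027 = 0.0086

0.0086


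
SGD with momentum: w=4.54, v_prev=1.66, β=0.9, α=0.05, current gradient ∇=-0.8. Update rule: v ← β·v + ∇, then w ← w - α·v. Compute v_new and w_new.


v_new = 0.9·1.66 - 0.8 = 1.494 - 0.8 = 0.694
w_new = 4.54 - 0.05·0.694 = 4.54 - 0.0347 = 4.5053

v_new=0.694, w_new=4.5053


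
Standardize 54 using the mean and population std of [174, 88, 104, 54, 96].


μ = 103.2, σ = 39.2856
z = (54 - 103.2)/39.2856 = -1.2524

-1.2524


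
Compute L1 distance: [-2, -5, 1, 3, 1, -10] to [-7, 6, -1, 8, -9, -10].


d = |-2+ 7| + |-5-6| + |1+ 1| + |3-8| + |1+ 9| + |-10+ 10|
  = 5 + 11 + 2 + 5 + 10 + 0
  = 33

33


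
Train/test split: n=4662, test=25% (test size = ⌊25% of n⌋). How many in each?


Test = ⌊4662·25/100⌋ = 1165
Train = 4662 - 1165 = 3497

Train: 3497, Test: 1165


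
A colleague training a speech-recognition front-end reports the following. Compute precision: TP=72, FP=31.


Precision = TP/(TP+FP)
= 72/(72+31)
= 72/103 = 69.9%

69.9%


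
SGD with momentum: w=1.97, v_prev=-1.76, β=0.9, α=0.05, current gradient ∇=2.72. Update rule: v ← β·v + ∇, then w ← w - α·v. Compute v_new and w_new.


v_new = 0.9·-1.76 + 2.72 = -1.584 + 2.72 = 1.136
w_new = 1.97 - 0.05·1.136 = 1.97 - 0.0568 = 1.9132

v_new=1.136, w_new=1.9132


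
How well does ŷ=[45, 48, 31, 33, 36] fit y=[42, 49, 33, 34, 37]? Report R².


ȳ = 39
SS_res = Σ(y-ŷ)² = 16
SS_tot = Σ(y-ȳ)² = 174
R² = 1 - SS_res/SS_tot = 1 - 0.092 = 0.908

0.908


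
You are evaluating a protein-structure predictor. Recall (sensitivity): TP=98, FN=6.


Recall = TP/(TP+FN)
= 98/(98+6)
= 98/104 = 94.23%

94.23%


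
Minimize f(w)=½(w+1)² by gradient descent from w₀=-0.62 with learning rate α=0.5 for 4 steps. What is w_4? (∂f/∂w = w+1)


step 1: grad = -0.62+1 = 0.38; w = -0.62 - 0.5·(0.38) = -0.81
step 2: grad = -0.81+1 = 0.19; w = -0.81 - 0.5·(0.19) = -0.905
step 3: grad = -0.905+1 = 0.095; w = -0.905 - 0.5·(0.095) = -0.9525
step 4: grad = -0.9525+1 = 0.0475; w = -0.9525 - 0.5·(0.0475) = -0.97625

-0.97625


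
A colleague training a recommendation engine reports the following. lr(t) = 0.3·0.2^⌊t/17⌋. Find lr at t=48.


n_drops = ⌊48/17⌋ = 2
lr = 0.3·0.2^2 = 0.3·0.04 = 0.012

0.012


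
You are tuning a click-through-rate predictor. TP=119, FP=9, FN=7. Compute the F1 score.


Precision = 119/128 = 0.9297
Recall = 119/126 = 0.9444
F1 = 2·P·R/(P+R) = 2·TP/(2·TP+FP+FN) = 238/(238+9+7) = 238/254 = 0.937

0.937


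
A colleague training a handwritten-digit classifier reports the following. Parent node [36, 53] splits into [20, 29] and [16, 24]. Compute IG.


Parent = [36, 53], H_parent = 0.9735
H_left = 0.9755 (n=49), H_right = 0.971 (n=40)
H_children = (49/89)·0.9755 + (40/89)·0.971 = 0.9735
IG = 0.9735 - 0.9735 = 0.0

0.0


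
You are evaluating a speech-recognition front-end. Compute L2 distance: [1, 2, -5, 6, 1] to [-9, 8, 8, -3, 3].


d = √((1+ 9)² + (2-8)² + (-5-8)² + (6+ 3)² + (1-3)²)
  = √(100 + 36 + 169 + 81 + 4)
  = √390 = 19.7484

19.7484


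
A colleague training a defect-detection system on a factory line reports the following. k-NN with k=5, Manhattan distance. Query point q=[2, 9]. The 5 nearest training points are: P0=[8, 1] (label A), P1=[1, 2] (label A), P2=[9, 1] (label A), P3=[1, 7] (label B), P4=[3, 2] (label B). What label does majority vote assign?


d(q,P0) = 14  (label A)
d(q,P1) = 8  (label A)
d(q,P2) = 15  (label A)
d(q,P3) = 3  (label B)
d(q,P4) = 8  (label B)
Votes: A=3, B=2
Majority → A

A


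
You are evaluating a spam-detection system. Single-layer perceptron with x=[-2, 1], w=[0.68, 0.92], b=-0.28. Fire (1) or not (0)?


z = (-2)·(0.68) + (1)·(0.92) - 0.28
  = -0.72
step(z) = 0 (z<0)

0


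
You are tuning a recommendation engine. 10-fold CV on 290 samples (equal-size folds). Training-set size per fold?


Fold size = 290/10 = 29
Training per fold = 290 - 29 = 261

261


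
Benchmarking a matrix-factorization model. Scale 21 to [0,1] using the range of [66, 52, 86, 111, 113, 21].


min=21, max=113
(21-21)/(113-21) = 0/92 = 0.0

0.0


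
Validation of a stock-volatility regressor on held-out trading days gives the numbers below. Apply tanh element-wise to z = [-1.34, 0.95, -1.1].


tanh(-1.34) = -0.8717
tanh(0.95) = 0.7398
tanh(-1.1) = -0.8005
result = [-0.8717, 0.7398, -0.8005]

[-0.8717, 0.7398, -0.8005]


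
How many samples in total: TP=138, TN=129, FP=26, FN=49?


Total = TP + TN + FP + FN
= 138 + 129 + 26 + 49
= 342
(Predicted positive: 164, predicted negative: 178)

342


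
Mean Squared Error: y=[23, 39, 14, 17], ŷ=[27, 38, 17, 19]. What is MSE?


Squared errors: (23-27)²=16, (39-38)²=1, (14-17)²=9, (17-19)²=4
Sum = 30
MSE = 30/4 = 15/2

15/2


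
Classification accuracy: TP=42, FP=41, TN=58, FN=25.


Accuracy = (TP+TN)/(TP+TN+FP+FN)
= (42+58)/(166)
= 100/166 = 60.24%

60.24%


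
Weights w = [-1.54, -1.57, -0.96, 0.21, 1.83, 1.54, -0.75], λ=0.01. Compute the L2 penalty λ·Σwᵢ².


‖w‖₂² = (-1.54)² + (-1.57)² + (-0.96)² + (0.21)² + (1.83)² + (1.54)² + (-0.75)²
     = 2.3716 + 2.4649 + 0.9216 + 0.0441 + 3.3489 + 2.3716 + 0.5625
     = 12.0852
λ·‖w‖₂² = 0.01·12.0852 = 0.120852

0.120852


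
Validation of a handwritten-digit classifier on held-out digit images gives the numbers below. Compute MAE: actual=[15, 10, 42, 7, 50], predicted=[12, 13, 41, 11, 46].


Absolute errors: |15-12|=3, |10-13|=3, |42-41|=1, |7-11|=4, |50-46|=4
Sum = 15
MAE = 15/5 = 3

3


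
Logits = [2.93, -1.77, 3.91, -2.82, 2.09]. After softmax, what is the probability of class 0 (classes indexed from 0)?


Exponentials: e^2.93=18.7276, e^-1.77=0.1703, e^3.91=49.899, e^-2.82=0.0596, e^2.09=8.0849
Sum = 76.9414
Softmax = [0.2434, 0.0022, 0.6485, 0.0008, 0.1051]
p[0] = 18.7276/76.9414 = 0.2434

0.2434


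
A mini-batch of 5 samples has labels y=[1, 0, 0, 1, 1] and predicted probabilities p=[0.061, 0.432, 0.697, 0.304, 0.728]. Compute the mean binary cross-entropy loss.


L[0] = -ln(0.061) = 2.7969
L[1] = -ln(1-0.432) = -ln(0.568) = 0.5656
L[2] = -ln(1-0.697) = -ln(0.303) = 1.194
L[3] = -ln(0.304) = 1.1907
L[4] = -ln(0.728) = 0.3175
mean = (2.7969 + 0.5656 + 1.194 + 1.1907 + 0.3175)/5 = 1.2129

1.2129


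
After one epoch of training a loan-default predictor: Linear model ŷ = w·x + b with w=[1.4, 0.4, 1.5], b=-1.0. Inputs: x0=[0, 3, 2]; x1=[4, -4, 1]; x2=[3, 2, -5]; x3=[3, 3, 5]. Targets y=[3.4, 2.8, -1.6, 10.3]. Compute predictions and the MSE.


ŷ0 = (1.4)·(0) + (0.4)·(3) + (1.5)·(2) - 1.0 = 3.2
ŷ1 = (1.4)·(4) + (0.4)·(-4) + (1.5)·(1) - 1.0 = 4.5
ŷ2 = (1.4)·(3) + (0.4)·(2) + (1.5)·(-5) - 1.0 = -3.5
ŷ3 = (1.4)·(3) + (0.4)·(3) + (1.5)·(5) - 1.0 = 11.9
errors² = [0.04, 2.89, 3.61, 2.56]
MSE = 9.1000/4 = 2.275

2.275


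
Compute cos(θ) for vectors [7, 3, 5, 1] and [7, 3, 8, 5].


A·B = 7·7 + 3·3 + 5·8 + 1·5 = 103
‖A‖ = √84 = 9.1652, ‖B‖ = √147 = 12.1244
cos = 103/(√84·√147) = 103/√12348 = 0.9269

0.9269


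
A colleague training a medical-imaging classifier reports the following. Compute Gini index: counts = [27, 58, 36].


Probabilities: [27/121, 58/121, 36/121] ≈ [0.2231, 0.4793, 0.2975]
Σpᵢ² = (729 + 3364 + 1296)/121² = 5389/14641
Gini = 1 - Σpᵢ² = 1 - 5389/14641 = 0.6319

0.6319


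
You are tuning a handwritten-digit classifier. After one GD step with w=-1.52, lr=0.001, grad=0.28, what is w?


w_new = w - α·∇
= -1.52 - 0.001·0.28
= -1.52 - 0.00028
= -1.52028

-1.52028


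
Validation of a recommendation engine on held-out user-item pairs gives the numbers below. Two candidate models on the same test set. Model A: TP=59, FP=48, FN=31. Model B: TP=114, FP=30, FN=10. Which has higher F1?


Model A: P=59/107=0.5514, R=59/90=0.6556, F1=2PR/(P+R)=2TP/(2TP+FP+FN)=118/197=0.599
Model B: P=114/144=0.7917, R=114/124=0.9194, F1=2PR/(P+R)=2TP/(2TP+FP+FN)=228/268=0.8507
0.599 < 0.8507 → Model B

Model B


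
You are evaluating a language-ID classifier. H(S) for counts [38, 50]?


Probabilities: [38/88, 50/88] ≈ [0.4318, 0.5682]
H = -((38/88)·log₂(38/88) + (50/88)·log₂(50/88))
  = 0.9865 bits

0.9865 bits


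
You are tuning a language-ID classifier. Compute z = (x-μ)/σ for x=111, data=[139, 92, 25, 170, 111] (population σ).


μ = 107.4, σ = 48.9024
z = (111 - 107.4)/48.9024 = 0.0736

0.0736


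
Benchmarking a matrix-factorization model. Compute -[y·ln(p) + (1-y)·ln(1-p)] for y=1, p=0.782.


BCE = -[y·ln(p) + (1-y)·ln(1-p)]
= -1·ln(0.782) - 0
= -ln(0.782) = 0.2459

0.2459


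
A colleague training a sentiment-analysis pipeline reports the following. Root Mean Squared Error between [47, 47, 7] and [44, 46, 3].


MSE = 26/3 = 8.6667
RMSE = √(26/3) = 2.9439

2.9439


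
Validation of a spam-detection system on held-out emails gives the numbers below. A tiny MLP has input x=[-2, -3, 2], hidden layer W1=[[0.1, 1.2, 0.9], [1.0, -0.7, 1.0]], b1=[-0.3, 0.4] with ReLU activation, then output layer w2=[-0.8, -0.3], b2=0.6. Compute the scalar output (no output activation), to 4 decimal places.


z1[0] = (0.1)·(-2) + (1.2)·(-3) + (0.9)·(2) - 0.3 = -2.3
z1[1] = (1.0)·(-2) + (-0.7)·(-3) + (1.0)·(2) + 0.4 = 2.5
h = ReLU(z1) = [0.0, 2.5]
output = (-0.8)·(0.0) + (-0.3)·(2.5) + 0.6 = -0.15

-0.15


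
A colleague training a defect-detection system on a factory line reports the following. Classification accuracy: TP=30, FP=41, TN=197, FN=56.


Accuracy = (TP+TN)/(TP+TN+FP+FN)
= (30+197)/(324)
= 227/324 = 70.06%

70.06%


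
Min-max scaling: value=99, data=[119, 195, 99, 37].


min=37, max=195
(99-37)/(195-37) = 62/158 = 0.3924

0.3924


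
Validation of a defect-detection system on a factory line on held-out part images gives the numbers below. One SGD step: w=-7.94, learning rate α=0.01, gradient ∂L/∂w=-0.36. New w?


w_new = w - α·∇
= -7.94 - 0.01·-0.36
= -7.94 + 0.0036
= -7.9364

-7.9364


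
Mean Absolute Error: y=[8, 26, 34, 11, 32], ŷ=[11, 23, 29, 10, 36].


Absolute errors: |8-11|=3, |26-23|=3, |34-29|=5, |11-10|=1, |32-36|=4
Sum = 16
MAE = 16/5 = 16/5

16/5


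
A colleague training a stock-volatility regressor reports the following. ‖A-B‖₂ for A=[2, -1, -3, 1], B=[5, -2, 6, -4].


d = √((2-5)² + (-1+ 2)² + (-3-6)² + (1+ 4)²)
  = √(9 + 1 + 81 + 25)
  = √116 = 10.7703

10.7703


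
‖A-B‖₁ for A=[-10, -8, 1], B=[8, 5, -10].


d = |-10-8| + |-8-5| + |1+ 10|
  = 18 + 13 + 11
  = 42

42


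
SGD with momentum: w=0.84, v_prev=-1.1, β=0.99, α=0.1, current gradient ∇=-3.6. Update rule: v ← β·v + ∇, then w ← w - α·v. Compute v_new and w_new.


v_new = 0.99·-1.1 - 3.6 = -1.089 - 3.6 = -4.689
w_new = 0.84 - 0.1·-4.689 = 0.84 + 0.4689 = 1.3089

v_new=-4.689, w_new=1.3089


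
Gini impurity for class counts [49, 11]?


Probabilities: [49/60, 11/60] ≈ [0.8167, 0.1833]
Σpᵢ² = (2401 + 121)/60² = 2522/3600
Gini = 1 - Σpᵢ² = 1 - 2522/3600 = 0.2994

0.2994


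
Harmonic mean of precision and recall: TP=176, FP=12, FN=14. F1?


Precision = 176/188 = 0.9362
Recall = 176/190 = 0.9263
F1 = 2·P·R/(P+R) = 2·TP/(2·TP+FP+FN) = 352/(352+12+14) = 352/378 = 0.9312

0.9312


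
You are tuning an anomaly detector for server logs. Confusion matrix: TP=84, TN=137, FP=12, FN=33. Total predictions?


Total = TP + TN + FP + FN
= 84 + 137 + 12 + 33
= 266
(Predicted positive: 96, predicted negative: 170)

266


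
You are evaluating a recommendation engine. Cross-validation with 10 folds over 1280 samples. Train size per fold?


Fold size = 1280/10 = 128
Training per fold = 1280 - 128 = 1152

1152


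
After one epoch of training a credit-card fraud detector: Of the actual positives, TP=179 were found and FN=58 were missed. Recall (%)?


Recall = TP/(TP+FN)
= 179/(179+58)
= 179/237 = 75.53%

75.53%


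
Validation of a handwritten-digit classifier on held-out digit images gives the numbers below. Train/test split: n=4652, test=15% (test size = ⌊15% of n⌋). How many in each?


Test = ⌊4652·15/100⌋ = 697
Train = 4652 - 697 = 3955

Train: 3955, Test: 697


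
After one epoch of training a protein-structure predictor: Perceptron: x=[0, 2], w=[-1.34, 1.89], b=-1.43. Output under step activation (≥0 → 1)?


z = (0)·(-1.34) + (2)·(1.89) - 1.43
  = 2.35
step(z) = 1 (z≥0)

1


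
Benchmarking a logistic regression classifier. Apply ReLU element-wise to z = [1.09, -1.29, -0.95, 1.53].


ReLU(1.09) = max(0, 1.09) = 1.09
ReLU(-1.29) = max(0, -1.29) = 0.0
ReLU(-0.95) = max(0, -0.95) = 0.0
ReLU(1.53) = max(0, 1.53) = 1.53
result = [1.09, 0.0, 0.0, 1.53]

[1.09, 0.0, 0.0, 1.53]


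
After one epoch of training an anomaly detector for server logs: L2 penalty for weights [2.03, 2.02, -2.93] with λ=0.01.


‖w‖₂² = (2.03)² + (2.02)² + (-2.93)²
     = 4.1209 + 4.0804 + 8.5849
     = 16.7862
λ·‖w‖₂² = 0.01·16.7862 = 0.167862

0.167862


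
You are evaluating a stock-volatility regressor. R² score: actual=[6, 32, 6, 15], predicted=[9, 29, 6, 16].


ȳ = 14.75
SS_res = Σ(y-ŷ)² = 19
SS_tot = Σ(y-ȳ)² = 450.75
R² = 1 - SS_res/SS_tot = 1 - 0.0422 = 0.9578

0.9578


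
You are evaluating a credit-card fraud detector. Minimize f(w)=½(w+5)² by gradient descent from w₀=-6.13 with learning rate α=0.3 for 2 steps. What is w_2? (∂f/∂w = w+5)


step 1: grad = -6.13+5 = -1.13; w = -6.13 - 0.3·(-1.13) = -5.791
step 2: grad = -5.791+5 = -0.791; w = -5.791 - 0.3·(-0.791) = -5.5537

-5.5537


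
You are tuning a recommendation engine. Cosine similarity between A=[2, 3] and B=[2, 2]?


A·B = 2·2 + 3·2 = 10
‖A‖ = √13 = 3.6056, ‖B‖ = √8 = 2.8284
cos = 10/(√13·√8) = 10/√104 = 0.9806

0.9806


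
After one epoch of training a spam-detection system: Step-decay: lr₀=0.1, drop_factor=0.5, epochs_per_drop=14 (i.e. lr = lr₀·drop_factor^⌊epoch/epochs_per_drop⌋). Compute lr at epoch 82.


n_drops = ⌊82/14⌋ = 5
lr = 0.1·0.5^5 = 0.1·0.03125 = 0.003125

0.003125
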